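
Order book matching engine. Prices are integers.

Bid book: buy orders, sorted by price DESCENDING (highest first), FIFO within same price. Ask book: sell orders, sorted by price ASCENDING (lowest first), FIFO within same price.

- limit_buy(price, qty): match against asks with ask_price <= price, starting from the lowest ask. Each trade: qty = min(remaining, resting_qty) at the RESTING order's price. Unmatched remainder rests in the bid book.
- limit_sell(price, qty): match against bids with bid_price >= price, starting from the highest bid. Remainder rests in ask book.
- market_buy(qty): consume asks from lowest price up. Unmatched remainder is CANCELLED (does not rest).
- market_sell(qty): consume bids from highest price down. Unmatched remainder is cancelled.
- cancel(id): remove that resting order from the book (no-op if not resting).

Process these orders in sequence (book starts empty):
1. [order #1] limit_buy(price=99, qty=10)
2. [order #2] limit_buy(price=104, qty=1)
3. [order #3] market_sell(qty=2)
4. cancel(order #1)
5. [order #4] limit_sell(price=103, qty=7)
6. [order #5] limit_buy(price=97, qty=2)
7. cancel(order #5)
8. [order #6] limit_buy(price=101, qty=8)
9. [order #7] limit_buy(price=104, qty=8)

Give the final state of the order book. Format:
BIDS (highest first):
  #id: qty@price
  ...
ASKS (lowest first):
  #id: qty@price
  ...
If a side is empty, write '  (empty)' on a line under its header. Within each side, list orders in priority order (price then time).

Answer: BIDS (highest first):
  #7: 1@104
  #6: 8@101
ASKS (lowest first):
  (empty)

Derivation:
After op 1 [order #1] limit_buy(price=99, qty=10): fills=none; bids=[#1:10@99] asks=[-]
After op 2 [order #2] limit_buy(price=104, qty=1): fills=none; bids=[#2:1@104 #1:10@99] asks=[-]
After op 3 [order #3] market_sell(qty=2): fills=#2x#3:1@104 #1x#3:1@99; bids=[#1:9@99] asks=[-]
After op 4 cancel(order #1): fills=none; bids=[-] asks=[-]
After op 5 [order #4] limit_sell(price=103, qty=7): fills=none; bids=[-] asks=[#4:7@103]
After op 6 [order #5] limit_buy(price=97, qty=2): fills=none; bids=[#5:2@97] asks=[#4:7@103]
After op 7 cancel(order #5): fills=none; bids=[-] asks=[#4:7@103]
After op 8 [order #6] limit_buy(price=101, qty=8): fills=none; bids=[#6:8@101] asks=[#4:7@103]
After op 9 [order #7] limit_buy(price=104, qty=8): fills=#7x#4:7@103; bids=[#7:1@104 #6:8@101] asks=[-]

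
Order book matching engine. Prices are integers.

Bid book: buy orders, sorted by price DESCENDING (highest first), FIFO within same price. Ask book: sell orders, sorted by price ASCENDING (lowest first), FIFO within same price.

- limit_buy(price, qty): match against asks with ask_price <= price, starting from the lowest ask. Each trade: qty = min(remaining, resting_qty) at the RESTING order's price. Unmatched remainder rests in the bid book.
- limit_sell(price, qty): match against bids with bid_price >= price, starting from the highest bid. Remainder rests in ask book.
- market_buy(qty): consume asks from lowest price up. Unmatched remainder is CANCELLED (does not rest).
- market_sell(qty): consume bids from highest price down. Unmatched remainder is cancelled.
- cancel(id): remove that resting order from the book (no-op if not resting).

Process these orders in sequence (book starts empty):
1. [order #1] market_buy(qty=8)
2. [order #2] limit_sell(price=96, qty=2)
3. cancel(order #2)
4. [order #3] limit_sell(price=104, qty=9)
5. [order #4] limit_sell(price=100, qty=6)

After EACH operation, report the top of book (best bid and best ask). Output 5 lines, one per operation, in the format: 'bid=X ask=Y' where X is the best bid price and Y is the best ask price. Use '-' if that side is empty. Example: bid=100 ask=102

Answer: bid=- ask=-
bid=- ask=96
bid=- ask=-
bid=- ask=104
bid=- ask=100

Derivation:
After op 1 [order #1] market_buy(qty=8): fills=none; bids=[-] asks=[-]
After op 2 [order #2] limit_sell(price=96, qty=2): fills=none; bids=[-] asks=[#2:2@96]
After op 3 cancel(order #2): fills=none; bids=[-] asks=[-]
After op 4 [order #3] limit_sell(price=104, qty=9): fills=none; bids=[-] asks=[#3:9@104]
After op 5 [order #4] limit_sell(price=100, qty=6): fills=none; bids=[-] asks=[#4:6@100 #3:9@104]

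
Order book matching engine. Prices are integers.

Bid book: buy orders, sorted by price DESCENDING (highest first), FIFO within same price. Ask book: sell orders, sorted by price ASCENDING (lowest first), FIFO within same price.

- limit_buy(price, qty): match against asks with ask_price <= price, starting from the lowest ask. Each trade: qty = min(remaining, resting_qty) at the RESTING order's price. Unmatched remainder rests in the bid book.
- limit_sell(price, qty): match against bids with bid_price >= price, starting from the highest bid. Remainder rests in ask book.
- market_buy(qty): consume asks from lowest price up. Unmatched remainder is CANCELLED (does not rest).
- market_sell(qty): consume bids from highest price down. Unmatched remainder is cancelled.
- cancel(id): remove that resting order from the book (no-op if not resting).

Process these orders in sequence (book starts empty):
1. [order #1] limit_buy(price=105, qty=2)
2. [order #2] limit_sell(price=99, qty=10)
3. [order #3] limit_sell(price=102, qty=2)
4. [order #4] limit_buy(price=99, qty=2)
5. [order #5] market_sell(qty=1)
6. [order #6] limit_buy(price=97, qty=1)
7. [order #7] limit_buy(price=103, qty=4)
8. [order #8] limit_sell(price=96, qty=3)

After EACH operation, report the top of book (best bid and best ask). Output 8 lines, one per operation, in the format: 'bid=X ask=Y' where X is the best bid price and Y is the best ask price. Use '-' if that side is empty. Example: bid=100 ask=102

After op 1 [order #1] limit_buy(price=105, qty=2): fills=none; bids=[#1:2@105] asks=[-]
After op 2 [order #2] limit_sell(price=99, qty=10): fills=#1x#2:2@105; bids=[-] asks=[#2:8@99]
After op 3 [order #3] limit_sell(price=102, qty=2): fills=none; bids=[-] asks=[#2:8@99 #3:2@102]
After op 4 [order #4] limit_buy(price=99, qty=2): fills=#4x#2:2@99; bids=[-] asks=[#2:6@99 #3:2@102]
After op 5 [order #5] market_sell(qty=1): fills=none; bids=[-] asks=[#2:6@99 #3:2@102]
After op 6 [order #6] limit_buy(price=97, qty=1): fills=none; bids=[#6:1@97] asks=[#2:6@99 #3:2@102]
After op 7 [order #7] limit_buy(price=103, qty=4): fills=#7x#2:4@99; bids=[#6:1@97] asks=[#2:2@99 #3:2@102]
After op 8 [order #8] limit_sell(price=96, qty=3): fills=#6x#8:1@97; bids=[-] asks=[#8:2@96 #2:2@99 #3:2@102]

Answer: bid=105 ask=-
bid=- ask=99
bid=- ask=99
bid=- ask=99
bid=- ask=99
bid=97 ask=99
bid=97 ask=99
bid=- ask=96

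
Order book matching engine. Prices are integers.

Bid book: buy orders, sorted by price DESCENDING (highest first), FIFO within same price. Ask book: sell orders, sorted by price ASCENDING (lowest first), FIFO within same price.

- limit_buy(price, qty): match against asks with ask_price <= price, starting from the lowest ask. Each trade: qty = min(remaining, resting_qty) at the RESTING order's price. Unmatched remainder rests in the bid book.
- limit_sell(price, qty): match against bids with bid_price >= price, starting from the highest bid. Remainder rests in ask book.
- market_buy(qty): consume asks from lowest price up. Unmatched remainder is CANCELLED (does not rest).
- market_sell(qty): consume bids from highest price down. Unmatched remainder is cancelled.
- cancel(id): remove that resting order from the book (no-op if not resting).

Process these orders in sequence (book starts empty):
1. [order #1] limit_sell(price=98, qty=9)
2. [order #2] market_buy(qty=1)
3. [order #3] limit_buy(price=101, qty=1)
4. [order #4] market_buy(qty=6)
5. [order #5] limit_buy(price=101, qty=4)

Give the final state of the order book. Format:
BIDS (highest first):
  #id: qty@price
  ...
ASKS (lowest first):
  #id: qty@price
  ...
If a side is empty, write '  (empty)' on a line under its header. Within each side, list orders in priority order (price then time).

Answer: BIDS (highest first):
  #5: 3@101
ASKS (lowest first):
  (empty)

Derivation:
After op 1 [order #1] limit_sell(price=98, qty=9): fills=none; bids=[-] asks=[#1:9@98]
After op 2 [order #2] market_buy(qty=1): fills=#2x#1:1@98; bids=[-] asks=[#1:8@98]
After op 3 [order #3] limit_buy(price=101, qty=1): fills=#3x#1:1@98; bids=[-] asks=[#1:7@98]
After op 4 [order #4] market_buy(qty=6): fills=#4x#1:6@98; bids=[-] asks=[#1:1@98]
After op 5 [order #5] limit_buy(price=101, qty=4): fills=#5x#1:1@98; bids=[#5:3@101] asks=[-]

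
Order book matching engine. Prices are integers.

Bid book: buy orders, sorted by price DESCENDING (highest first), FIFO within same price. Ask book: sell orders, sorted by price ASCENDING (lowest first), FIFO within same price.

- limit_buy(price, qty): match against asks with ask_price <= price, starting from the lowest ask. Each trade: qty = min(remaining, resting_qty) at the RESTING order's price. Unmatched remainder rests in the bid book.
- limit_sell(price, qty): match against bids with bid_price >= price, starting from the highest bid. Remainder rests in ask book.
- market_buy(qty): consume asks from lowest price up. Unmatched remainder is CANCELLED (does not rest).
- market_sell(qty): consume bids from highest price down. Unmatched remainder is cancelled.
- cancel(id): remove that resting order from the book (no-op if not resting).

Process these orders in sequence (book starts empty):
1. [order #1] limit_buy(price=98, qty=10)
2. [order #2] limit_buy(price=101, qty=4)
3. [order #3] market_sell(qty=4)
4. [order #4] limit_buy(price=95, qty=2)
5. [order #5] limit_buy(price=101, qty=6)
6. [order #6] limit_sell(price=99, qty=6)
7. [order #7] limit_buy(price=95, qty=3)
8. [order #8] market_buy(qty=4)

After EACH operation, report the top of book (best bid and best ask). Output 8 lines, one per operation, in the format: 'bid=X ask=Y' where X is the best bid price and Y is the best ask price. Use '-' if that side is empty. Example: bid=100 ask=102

After op 1 [order #1] limit_buy(price=98, qty=10): fills=none; bids=[#1:10@98] asks=[-]
After op 2 [order #2] limit_buy(price=101, qty=4): fills=none; bids=[#2:4@101 #1:10@98] asks=[-]
After op 3 [order #3] market_sell(qty=4): fills=#2x#3:4@101; bids=[#1:10@98] asks=[-]
After op 4 [order #4] limit_buy(price=95, qty=2): fills=none; bids=[#1:10@98 #4:2@95] asks=[-]
After op 5 [order #5] limit_buy(price=101, qty=6): fills=none; bids=[#5:6@101 #1:10@98 #4:2@95] asks=[-]
After op 6 [order #6] limit_sell(price=99, qty=6): fills=#5x#6:6@101; bids=[#1:10@98 #4:2@95] asks=[-]
After op 7 [order #7] limit_buy(price=95, qty=3): fills=none; bids=[#1:10@98 #4:2@95 #7:3@95] asks=[-]
After op 8 [order #8] market_buy(qty=4): fills=none; bids=[#1:10@98 #4:2@95 #7:3@95] asks=[-]

Answer: bid=98 ask=-
bid=101 ask=-
bid=98 ask=-
bid=98 ask=-
bid=101 ask=-
bid=98 ask=-
bid=98 ask=-
bid=98 ask=-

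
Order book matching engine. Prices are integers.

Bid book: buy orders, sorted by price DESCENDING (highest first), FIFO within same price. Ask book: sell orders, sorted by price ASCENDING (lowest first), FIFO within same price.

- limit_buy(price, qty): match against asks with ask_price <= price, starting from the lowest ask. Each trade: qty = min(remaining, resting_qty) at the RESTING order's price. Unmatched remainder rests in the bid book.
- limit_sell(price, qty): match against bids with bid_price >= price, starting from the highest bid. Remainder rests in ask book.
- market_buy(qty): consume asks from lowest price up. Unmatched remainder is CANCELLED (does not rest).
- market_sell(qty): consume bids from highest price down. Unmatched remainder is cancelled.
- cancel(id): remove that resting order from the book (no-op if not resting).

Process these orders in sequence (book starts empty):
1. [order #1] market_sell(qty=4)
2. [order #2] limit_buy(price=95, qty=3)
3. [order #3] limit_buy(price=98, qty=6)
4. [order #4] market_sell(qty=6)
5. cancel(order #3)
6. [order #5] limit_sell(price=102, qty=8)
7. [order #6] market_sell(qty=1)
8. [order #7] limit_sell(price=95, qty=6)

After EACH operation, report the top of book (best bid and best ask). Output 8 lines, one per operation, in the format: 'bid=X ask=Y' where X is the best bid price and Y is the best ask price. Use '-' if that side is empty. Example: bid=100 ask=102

After op 1 [order #1] market_sell(qty=4): fills=none; bids=[-] asks=[-]
After op 2 [order #2] limit_buy(price=95, qty=3): fills=none; bids=[#2:3@95] asks=[-]
After op 3 [order #3] limit_buy(price=98, qty=6): fills=none; bids=[#3:6@98 #2:3@95] asks=[-]
After op 4 [order #4] market_sell(qty=6): fills=#3x#4:6@98; bids=[#2:3@95] asks=[-]
After op 5 cancel(order #3): fills=none; bids=[#2:3@95] asks=[-]
After op 6 [order #5] limit_sell(price=102, qty=8): fills=none; bids=[#2:3@95] asks=[#5:8@102]
After op 7 [order #6] market_sell(qty=1): fills=#2x#6:1@95; bids=[#2:2@95] asks=[#5:8@102]
After op 8 [order #7] limit_sell(price=95, qty=6): fills=#2x#7:2@95; bids=[-] asks=[#7:4@95 #5:8@102]

Answer: bid=- ask=-
bid=95 ask=-
bid=98 ask=-
bid=95 ask=-
bid=95 ask=-
bid=95 ask=102
bid=95 ask=102
bid=- ask=95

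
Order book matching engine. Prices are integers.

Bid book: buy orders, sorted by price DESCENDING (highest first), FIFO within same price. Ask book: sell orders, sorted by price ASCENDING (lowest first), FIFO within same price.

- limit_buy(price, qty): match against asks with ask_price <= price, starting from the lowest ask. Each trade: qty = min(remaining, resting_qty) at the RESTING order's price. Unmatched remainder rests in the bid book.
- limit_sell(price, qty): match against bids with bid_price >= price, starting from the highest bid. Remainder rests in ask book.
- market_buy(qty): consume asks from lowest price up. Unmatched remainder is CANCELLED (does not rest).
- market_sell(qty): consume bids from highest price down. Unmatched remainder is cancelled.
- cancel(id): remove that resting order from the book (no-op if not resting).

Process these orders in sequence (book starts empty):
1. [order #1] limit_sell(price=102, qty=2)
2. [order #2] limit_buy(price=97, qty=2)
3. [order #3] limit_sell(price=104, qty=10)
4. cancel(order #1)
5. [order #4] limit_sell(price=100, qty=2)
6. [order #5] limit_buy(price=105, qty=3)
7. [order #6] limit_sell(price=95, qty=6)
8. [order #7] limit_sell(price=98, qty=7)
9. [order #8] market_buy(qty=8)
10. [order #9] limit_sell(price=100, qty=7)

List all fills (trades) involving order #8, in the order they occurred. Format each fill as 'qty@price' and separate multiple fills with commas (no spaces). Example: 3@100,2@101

After op 1 [order #1] limit_sell(price=102, qty=2): fills=none; bids=[-] asks=[#1:2@102]
After op 2 [order #2] limit_buy(price=97, qty=2): fills=none; bids=[#2:2@97] asks=[#1:2@102]
After op 3 [order #3] limit_sell(price=104, qty=10): fills=none; bids=[#2:2@97] asks=[#1:2@102 #3:10@104]
After op 4 cancel(order #1): fills=none; bids=[#2:2@97] asks=[#3:10@104]
After op 5 [order #4] limit_sell(price=100, qty=2): fills=none; bids=[#2:2@97] asks=[#4:2@100 #3:10@104]
After op 6 [order #5] limit_buy(price=105, qty=3): fills=#5x#4:2@100 #5x#3:1@104; bids=[#2:2@97] asks=[#3:9@104]
After op 7 [order #6] limit_sell(price=95, qty=6): fills=#2x#6:2@97; bids=[-] asks=[#6:4@95 #3:9@104]
After op 8 [order #7] limit_sell(price=98, qty=7): fills=none; bids=[-] asks=[#6:4@95 #7:7@98 #3:9@104]
After op 9 [order #8] market_buy(qty=8): fills=#8x#6:4@95 #8x#7:4@98; bids=[-] asks=[#7:3@98 #3:9@104]
After op 10 [order #9] limit_sell(price=100, qty=7): fills=none; bids=[-] asks=[#7:3@98 #9:7@100 #3:9@104]

Answer: 4@95,4@98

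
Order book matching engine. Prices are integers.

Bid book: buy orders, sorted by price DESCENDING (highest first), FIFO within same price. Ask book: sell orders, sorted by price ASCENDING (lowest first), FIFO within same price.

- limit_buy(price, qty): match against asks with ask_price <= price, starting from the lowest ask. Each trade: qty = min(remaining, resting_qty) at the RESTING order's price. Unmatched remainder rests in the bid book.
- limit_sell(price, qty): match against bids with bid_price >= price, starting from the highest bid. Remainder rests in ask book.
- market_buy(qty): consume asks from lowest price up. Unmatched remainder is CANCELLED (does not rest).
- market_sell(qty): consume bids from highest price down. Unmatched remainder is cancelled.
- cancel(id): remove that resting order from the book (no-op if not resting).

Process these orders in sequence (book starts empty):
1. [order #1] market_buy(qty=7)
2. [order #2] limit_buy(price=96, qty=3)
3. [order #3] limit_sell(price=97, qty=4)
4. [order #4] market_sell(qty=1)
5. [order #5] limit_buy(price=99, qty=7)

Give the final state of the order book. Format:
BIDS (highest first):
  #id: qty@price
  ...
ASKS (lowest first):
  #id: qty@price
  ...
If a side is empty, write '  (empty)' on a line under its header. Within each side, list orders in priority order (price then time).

After op 1 [order #1] market_buy(qty=7): fills=none; bids=[-] asks=[-]
After op 2 [order #2] limit_buy(price=96, qty=3): fills=none; bids=[#2:3@96] asks=[-]
After op 3 [order #3] limit_sell(price=97, qty=4): fills=none; bids=[#2:3@96] asks=[#3:4@97]
After op 4 [order #4] market_sell(qty=1): fills=#2x#4:1@96; bids=[#2:2@96] asks=[#3:4@97]
After op 5 [order #5] limit_buy(price=99, qty=7): fills=#5x#3:4@97; bids=[#5:3@99 #2:2@96] asks=[-]

Answer: BIDS (highest first):
  #5: 3@99
  #2: 2@96
ASKS (lowest first):
  (empty)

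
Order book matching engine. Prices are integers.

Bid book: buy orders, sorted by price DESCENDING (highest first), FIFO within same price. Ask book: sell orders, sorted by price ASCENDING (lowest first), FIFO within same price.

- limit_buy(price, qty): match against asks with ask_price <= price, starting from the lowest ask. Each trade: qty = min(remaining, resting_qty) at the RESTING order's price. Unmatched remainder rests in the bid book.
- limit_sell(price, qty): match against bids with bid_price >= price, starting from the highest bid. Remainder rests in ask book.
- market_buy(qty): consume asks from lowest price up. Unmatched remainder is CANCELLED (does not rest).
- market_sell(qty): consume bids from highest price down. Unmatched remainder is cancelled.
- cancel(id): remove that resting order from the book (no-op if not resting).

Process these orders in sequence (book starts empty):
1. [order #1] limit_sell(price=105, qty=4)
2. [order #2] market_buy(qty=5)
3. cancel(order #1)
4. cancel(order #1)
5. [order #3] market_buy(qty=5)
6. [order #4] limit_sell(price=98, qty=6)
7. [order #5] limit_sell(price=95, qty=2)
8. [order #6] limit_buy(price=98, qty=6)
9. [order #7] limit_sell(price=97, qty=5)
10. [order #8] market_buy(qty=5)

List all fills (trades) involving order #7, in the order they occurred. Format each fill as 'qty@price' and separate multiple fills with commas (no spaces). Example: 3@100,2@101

Answer: 5@97

Derivation:
After op 1 [order #1] limit_sell(price=105, qty=4): fills=none; bids=[-] asks=[#1:4@105]
After op 2 [order #2] market_buy(qty=5): fills=#2x#1:4@105; bids=[-] asks=[-]
After op 3 cancel(order #1): fills=none; bids=[-] asks=[-]
After op 4 cancel(order #1): fills=none; bids=[-] asks=[-]
After op 5 [order #3] market_buy(qty=5): fills=none; bids=[-] asks=[-]
After op 6 [order #4] limit_sell(price=98, qty=6): fills=none; bids=[-] asks=[#4:6@98]
After op 7 [order #5] limit_sell(price=95, qty=2): fills=none; bids=[-] asks=[#5:2@95 #4:6@98]
After op 8 [order #6] limit_buy(price=98, qty=6): fills=#6x#5:2@95 #6x#4:4@98; bids=[-] asks=[#4:2@98]
After op 9 [order #7] limit_sell(price=97, qty=5): fills=none; bids=[-] asks=[#7:5@97 #4:2@98]
After op 10 [order #8] market_buy(qty=5): fills=#8x#7:5@97; bids=[-] asks=[#4:2@98]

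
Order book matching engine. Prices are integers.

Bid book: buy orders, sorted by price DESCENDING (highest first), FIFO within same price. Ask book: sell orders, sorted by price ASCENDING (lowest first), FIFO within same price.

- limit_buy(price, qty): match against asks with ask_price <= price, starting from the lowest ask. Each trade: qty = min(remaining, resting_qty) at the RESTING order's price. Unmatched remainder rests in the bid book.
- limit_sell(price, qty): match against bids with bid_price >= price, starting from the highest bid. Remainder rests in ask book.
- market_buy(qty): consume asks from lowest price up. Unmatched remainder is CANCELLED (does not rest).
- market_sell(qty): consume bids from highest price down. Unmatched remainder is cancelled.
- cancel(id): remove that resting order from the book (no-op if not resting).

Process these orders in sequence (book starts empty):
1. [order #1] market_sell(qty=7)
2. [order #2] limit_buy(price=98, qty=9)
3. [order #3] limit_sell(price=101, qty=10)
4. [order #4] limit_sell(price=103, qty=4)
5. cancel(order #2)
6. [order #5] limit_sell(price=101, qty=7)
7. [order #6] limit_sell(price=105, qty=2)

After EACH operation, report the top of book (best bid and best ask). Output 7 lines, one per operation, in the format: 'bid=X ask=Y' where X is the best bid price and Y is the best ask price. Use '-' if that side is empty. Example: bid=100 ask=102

After op 1 [order #1] market_sell(qty=7): fills=none; bids=[-] asks=[-]
After op 2 [order #2] limit_buy(price=98, qty=9): fills=none; bids=[#2:9@98] asks=[-]
After op 3 [order #3] limit_sell(price=101, qty=10): fills=none; bids=[#2:9@98] asks=[#3:10@101]
After op 4 [order #4] limit_sell(price=103, qty=4): fills=none; bids=[#2:9@98] asks=[#3:10@101 #4:4@103]
After op 5 cancel(order #2): fills=none; bids=[-] asks=[#3:10@101 #4:4@103]
After op 6 [order #5] limit_sell(price=101, qty=7): fills=none; bids=[-] asks=[#3:10@101 #5:7@101 #4:4@103]
After op 7 [order #6] limit_sell(price=105, qty=2): fills=none; bids=[-] asks=[#3:10@101 #5:7@101 #4:4@103 #6:2@105]

Answer: bid=- ask=-
bid=98 ask=-
bid=98 ask=101
bid=98 ask=101
bid=- ask=101
bid=- ask=101
bid=- ask=101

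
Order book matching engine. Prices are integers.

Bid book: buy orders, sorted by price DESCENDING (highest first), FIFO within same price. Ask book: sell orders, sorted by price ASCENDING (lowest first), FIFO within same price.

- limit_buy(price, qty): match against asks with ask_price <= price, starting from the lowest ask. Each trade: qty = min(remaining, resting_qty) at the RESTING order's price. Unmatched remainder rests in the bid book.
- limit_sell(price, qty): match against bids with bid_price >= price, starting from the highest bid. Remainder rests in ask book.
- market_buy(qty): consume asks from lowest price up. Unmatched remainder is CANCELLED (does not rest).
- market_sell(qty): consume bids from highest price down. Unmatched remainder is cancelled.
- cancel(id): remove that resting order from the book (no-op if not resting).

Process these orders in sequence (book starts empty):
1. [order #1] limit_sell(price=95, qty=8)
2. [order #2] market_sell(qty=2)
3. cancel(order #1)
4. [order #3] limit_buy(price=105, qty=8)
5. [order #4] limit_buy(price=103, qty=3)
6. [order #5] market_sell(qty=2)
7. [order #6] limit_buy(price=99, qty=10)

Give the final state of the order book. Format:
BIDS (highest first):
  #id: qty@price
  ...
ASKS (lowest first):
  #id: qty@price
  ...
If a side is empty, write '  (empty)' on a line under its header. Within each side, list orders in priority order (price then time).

Answer: BIDS (highest first):
  #3: 6@105
  #4: 3@103
  #6: 10@99
ASKS (lowest first):
  (empty)

Derivation:
After op 1 [order #1] limit_sell(price=95, qty=8): fills=none; bids=[-] asks=[#1:8@95]
After op 2 [order #2] market_sell(qty=2): fills=none; bids=[-] asks=[#1:8@95]
After op 3 cancel(order #1): fills=none; bids=[-] asks=[-]
After op 4 [order #3] limit_buy(price=105, qty=8): fills=none; bids=[#3:8@105] asks=[-]
After op 5 [order #4] limit_buy(price=103, qty=3): fills=none; bids=[#3:8@105 #4:3@103] asks=[-]
After op 6 [order #5] market_sell(qty=2): fills=#3x#5:2@105; bids=[#3:6@105 #4:3@103] asks=[-]
After op 7 [order #6] limit_buy(price=99, qty=10): fills=none; bids=[#3:6@105 #4:3@103 #6:10@99] asks=[-]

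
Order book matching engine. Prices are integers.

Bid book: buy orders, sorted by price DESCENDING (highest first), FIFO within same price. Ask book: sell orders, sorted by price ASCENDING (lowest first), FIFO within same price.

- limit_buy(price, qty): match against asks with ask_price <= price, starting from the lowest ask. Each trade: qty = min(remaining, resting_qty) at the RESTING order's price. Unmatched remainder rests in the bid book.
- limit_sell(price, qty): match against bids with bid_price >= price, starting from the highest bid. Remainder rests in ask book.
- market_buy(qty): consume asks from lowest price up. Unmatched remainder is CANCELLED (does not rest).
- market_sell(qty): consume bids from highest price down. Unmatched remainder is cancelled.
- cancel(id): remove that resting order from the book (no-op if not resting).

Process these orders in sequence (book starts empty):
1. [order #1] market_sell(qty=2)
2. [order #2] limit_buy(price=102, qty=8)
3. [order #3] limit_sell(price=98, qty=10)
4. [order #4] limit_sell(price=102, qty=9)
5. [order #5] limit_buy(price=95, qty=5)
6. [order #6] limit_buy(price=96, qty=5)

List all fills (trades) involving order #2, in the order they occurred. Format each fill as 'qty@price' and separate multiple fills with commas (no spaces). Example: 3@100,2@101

After op 1 [order #1] market_sell(qty=2): fills=none; bids=[-] asks=[-]
After op 2 [order #2] limit_buy(price=102, qty=8): fills=none; bids=[#2:8@102] asks=[-]
After op 3 [order #3] limit_sell(price=98, qty=10): fills=#2x#3:8@102; bids=[-] asks=[#3:2@98]
After op 4 [order #4] limit_sell(price=102, qty=9): fills=none; bids=[-] asks=[#3:2@98 #4:9@102]
After op 5 [order #5] limit_buy(price=95, qty=5): fills=none; bids=[#5:5@95] asks=[#3:2@98 #4:9@102]
After op 6 [order #6] limit_buy(price=96, qty=5): fills=none; bids=[#6:5@96 #5:5@95] asks=[#3:2@98 #4:9@102]

Answer: 8@102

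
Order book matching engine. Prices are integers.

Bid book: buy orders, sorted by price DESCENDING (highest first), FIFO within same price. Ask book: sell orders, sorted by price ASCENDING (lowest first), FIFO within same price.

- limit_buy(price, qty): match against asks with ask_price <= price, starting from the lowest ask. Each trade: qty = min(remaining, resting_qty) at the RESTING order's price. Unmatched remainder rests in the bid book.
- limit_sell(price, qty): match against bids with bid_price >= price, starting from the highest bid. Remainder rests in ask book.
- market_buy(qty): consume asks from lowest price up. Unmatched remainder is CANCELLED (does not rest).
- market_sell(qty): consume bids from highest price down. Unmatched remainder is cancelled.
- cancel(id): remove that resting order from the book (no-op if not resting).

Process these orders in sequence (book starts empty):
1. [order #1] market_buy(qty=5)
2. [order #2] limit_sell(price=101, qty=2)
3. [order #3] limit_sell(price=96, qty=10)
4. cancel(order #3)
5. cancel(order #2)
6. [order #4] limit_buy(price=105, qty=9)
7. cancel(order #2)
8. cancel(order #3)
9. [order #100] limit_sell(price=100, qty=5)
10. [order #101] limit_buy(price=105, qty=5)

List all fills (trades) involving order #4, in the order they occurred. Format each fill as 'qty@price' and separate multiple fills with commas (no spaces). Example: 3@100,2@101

Answer: 5@105

Derivation:
After op 1 [order #1] market_buy(qty=5): fills=none; bids=[-] asks=[-]
After op 2 [order #2] limit_sell(price=101, qty=2): fills=none; bids=[-] asks=[#2:2@101]
After op 3 [order #3] limit_sell(price=96, qty=10): fills=none; bids=[-] asks=[#3:10@96 #2:2@101]
After op 4 cancel(order #3): fills=none; bids=[-] asks=[#2:2@101]
After op 5 cancel(order #2): fills=none; bids=[-] asks=[-]
After op 6 [order #4] limit_buy(price=105, qty=9): fills=none; bids=[#4:9@105] asks=[-]
After op 7 cancel(order #2): fills=none; bids=[#4:9@105] asks=[-]
After op 8 cancel(order #3): fills=none; bids=[#4:9@105] asks=[-]
After op 9 [order #100] limit_sell(price=100, qty=5): fills=#4x#100:5@105; bids=[#4:4@105] asks=[-]
After op 10 [order #101] limit_buy(price=105, qty=5): fills=none; bids=[#4:4@105 #101:5@105] asks=[-]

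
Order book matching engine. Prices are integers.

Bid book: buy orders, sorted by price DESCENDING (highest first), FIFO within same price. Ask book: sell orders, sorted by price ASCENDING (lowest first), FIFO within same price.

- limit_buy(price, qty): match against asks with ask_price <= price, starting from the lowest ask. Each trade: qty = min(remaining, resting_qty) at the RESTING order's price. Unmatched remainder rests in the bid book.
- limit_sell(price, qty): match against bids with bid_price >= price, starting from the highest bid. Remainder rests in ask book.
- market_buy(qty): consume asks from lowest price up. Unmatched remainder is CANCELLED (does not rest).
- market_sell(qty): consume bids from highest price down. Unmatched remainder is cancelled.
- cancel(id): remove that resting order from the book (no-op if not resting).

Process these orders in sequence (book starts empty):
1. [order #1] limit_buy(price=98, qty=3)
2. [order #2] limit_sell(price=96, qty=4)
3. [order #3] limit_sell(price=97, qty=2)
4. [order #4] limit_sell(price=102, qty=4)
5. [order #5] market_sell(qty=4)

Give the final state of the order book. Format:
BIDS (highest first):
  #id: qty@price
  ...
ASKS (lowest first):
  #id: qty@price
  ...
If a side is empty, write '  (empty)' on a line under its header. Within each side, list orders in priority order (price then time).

After op 1 [order #1] limit_buy(price=98, qty=3): fills=none; bids=[#1:3@98] asks=[-]
After op 2 [order #2] limit_sell(price=96, qty=4): fills=#1x#2:3@98; bids=[-] asks=[#2:1@96]
After op 3 [order #3] limit_sell(price=97, qty=2): fills=none; bids=[-] asks=[#2:1@96 #3:2@97]
After op 4 [order #4] limit_sell(price=102, qty=4): fills=none; bids=[-] asks=[#2:1@96 #3:2@97 #4:4@102]
After op 5 [order #5] market_sell(qty=4): fills=none; bids=[-] asks=[#2:1@96 #3:2@97 #4:4@102]

Answer: BIDS (highest first):
  (empty)
ASKS (lowest first):
  #2: 1@96
  #3: 2@97
  #4: 4@102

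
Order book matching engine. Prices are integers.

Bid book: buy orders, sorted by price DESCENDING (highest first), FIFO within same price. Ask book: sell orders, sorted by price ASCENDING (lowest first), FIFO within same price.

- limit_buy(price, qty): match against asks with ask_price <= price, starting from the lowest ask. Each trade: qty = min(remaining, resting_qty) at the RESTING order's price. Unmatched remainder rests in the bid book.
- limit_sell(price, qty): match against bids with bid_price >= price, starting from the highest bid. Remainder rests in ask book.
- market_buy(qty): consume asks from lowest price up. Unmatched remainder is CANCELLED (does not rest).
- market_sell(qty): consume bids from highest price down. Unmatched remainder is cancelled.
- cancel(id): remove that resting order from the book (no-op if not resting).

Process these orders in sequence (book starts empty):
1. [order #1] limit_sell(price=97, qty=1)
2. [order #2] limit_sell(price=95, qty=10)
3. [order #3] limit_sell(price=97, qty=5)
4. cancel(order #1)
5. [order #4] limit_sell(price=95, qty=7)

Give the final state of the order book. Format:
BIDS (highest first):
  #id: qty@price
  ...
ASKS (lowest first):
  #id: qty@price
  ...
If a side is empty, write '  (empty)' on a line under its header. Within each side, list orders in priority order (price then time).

Answer: BIDS (highest first):
  (empty)
ASKS (lowest first):
  #2: 10@95
  #4: 7@95
  #3: 5@97

Derivation:
After op 1 [order #1] limit_sell(price=97, qty=1): fills=none; bids=[-] asks=[#1:1@97]
After op 2 [order #2] limit_sell(price=95, qty=10): fills=none; bids=[-] asks=[#2:10@95 #1:1@97]
After op 3 [order #3] limit_sell(price=97, qty=5): fills=none; bids=[-] asks=[#2:10@95 #1:1@97 #3:5@97]
After op 4 cancel(order #1): fills=none; bids=[-] asks=[#2:10@95 #3:5@97]
After op 5 [order #4] limit_sell(price=95, qty=7): fills=none; bids=[-] asks=[#2:10@95 #4:7@95 #3:5@97]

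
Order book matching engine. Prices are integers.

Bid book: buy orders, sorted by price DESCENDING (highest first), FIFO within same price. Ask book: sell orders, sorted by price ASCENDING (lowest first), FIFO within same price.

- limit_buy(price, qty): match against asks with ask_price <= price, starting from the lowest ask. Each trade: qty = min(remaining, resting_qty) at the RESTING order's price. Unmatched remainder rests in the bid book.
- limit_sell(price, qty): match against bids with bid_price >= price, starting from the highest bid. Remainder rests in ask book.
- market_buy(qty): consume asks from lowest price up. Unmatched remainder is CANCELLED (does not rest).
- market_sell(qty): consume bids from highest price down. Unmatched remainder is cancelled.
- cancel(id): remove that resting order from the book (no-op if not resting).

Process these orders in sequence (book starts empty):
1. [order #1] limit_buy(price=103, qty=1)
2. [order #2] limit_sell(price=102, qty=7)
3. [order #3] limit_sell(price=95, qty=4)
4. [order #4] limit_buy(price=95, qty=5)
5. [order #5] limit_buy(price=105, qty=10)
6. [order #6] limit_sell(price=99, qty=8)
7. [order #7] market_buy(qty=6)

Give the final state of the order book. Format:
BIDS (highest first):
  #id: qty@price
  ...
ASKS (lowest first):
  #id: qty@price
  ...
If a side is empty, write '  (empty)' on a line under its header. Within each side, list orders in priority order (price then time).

Answer: BIDS (highest first):
  #4: 1@95
ASKS (lowest first):
  (empty)

Derivation:
After op 1 [order #1] limit_buy(price=103, qty=1): fills=none; bids=[#1:1@103] asks=[-]
After op 2 [order #2] limit_sell(price=102, qty=7): fills=#1x#2:1@103; bids=[-] asks=[#2:6@102]
After op 3 [order #3] limit_sell(price=95, qty=4): fills=none; bids=[-] asks=[#3:4@95 #2:6@102]
After op 4 [order #4] limit_buy(price=95, qty=5): fills=#4x#3:4@95; bids=[#4:1@95] asks=[#2:6@102]
After op 5 [order #5] limit_buy(price=105, qty=10): fills=#5x#2:6@102; bids=[#5:4@105 #4:1@95] asks=[-]
After op 6 [order #6] limit_sell(price=99, qty=8): fills=#5x#6:4@105; bids=[#4:1@95] asks=[#6:4@99]
After op 7 [order #7] market_buy(qty=6): fills=#7x#6:4@99; bids=[#4:1@95] asks=[-]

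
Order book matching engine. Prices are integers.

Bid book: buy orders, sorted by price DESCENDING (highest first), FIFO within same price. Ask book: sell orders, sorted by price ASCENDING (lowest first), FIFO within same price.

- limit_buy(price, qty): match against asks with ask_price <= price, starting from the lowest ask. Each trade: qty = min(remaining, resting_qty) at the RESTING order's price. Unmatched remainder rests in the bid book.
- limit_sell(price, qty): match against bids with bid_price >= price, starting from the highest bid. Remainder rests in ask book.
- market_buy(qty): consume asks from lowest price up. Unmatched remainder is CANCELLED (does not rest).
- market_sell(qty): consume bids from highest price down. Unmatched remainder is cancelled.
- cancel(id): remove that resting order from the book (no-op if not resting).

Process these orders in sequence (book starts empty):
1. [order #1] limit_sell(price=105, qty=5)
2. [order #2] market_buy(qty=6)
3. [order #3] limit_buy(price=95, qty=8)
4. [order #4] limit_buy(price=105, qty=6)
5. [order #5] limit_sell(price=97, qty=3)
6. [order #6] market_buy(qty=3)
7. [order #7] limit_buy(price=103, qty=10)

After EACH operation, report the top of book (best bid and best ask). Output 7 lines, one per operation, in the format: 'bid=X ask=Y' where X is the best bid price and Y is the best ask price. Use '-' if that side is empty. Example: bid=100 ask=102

After op 1 [order #1] limit_sell(price=105, qty=5): fills=none; bids=[-] asks=[#1:5@105]
After op 2 [order #2] market_buy(qty=6): fills=#2x#1:5@105; bids=[-] asks=[-]
After op 3 [order #3] limit_buy(price=95, qty=8): fills=none; bids=[#3:8@95] asks=[-]
After op 4 [order #4] limit_buy(price=105, qty=6): fills=none; bids=[#4:6@105 #3:8@95] asks=[-]
After op 5 [order #5] limit_sell(price=97, qty=3): fills=#4x#5:3@105; bids=[#4:3@105 #3:8@95] asks=[-]
After op 6 [order #6] market_buy(qty=3): fills=none; bids=[#4:3@105 #3:8@95] asks=[-]
After op 7 [order #7] limit_buy(price=103, qty=10): fills=none; bids=[#4:3@105 #7:10@103 #3:8@95] asks=[-]

Answer: bid=- ask=105
bid=- ask=-
bid=95 ask=-
bid=105 ask=-
bid=105 ask=-
bid=105 ask=-
bid=105 ask=-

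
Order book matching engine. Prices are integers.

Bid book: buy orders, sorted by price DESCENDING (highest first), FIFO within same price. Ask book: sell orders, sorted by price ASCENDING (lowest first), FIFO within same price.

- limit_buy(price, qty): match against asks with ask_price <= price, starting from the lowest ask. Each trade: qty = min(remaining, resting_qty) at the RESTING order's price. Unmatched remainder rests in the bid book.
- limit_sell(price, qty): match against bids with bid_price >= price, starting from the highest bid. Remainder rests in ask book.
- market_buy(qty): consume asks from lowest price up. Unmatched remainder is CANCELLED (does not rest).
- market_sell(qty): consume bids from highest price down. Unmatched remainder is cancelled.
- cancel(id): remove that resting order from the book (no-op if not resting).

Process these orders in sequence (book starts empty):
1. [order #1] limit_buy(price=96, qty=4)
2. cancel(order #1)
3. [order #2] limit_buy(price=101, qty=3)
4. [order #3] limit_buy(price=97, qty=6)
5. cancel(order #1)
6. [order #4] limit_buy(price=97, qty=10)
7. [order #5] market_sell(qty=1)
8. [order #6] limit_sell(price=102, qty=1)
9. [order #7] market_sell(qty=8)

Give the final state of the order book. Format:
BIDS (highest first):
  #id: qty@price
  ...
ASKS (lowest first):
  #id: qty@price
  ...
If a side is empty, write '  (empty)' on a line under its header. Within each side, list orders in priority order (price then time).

Answer: BIDS (highest first):
  #4: 10@97
ASKS (lowest first):
  #6: 1@102

Derivation:
After op 1 [order #1] limit_buy(price=96, qty=4): fills=none; bids=[#1:4@96] asks=[-]
After op 2 cancel(order #1): fills=none; bids=[-] asks=[-]
After op 3 [order #2] limit_buy(price=101, qty=3): fills=none; bids=[#2:3@101] asks=[-]
After op 4 [order #3] limit_buy(price=97, qty=6): fills=none; bids=[#2:3@101 #3:6@97] asks=[-]
After op 5 cancel(order #1): fills=none; bids=[#2:3@101 #3:6@97] asks=[-]
After op 6 [order #4] limit_buy(price=97, qty=10): fills=none; bids=[#2:3@101 #3:6@97 #4:10@97] asks=[-]
After op 7 [order #5] market_sell(qty=1): fills=#2x#5:1@101; bids=[#2:2@101 #3:6@97 #4:10@97] asks=[-]
After op 8 [order #6] limit_sell(price=102, qty=1): fills=none; bids=[#2:2@101 #3:6@97 #4:10@97] asks=[#6:1@102]
After op 9 [order #7] market_sell(qty=8): fills=#2x#7:2@101 #3x#7:6@97; bids=[#4:10@97] asks=[#6:1@102]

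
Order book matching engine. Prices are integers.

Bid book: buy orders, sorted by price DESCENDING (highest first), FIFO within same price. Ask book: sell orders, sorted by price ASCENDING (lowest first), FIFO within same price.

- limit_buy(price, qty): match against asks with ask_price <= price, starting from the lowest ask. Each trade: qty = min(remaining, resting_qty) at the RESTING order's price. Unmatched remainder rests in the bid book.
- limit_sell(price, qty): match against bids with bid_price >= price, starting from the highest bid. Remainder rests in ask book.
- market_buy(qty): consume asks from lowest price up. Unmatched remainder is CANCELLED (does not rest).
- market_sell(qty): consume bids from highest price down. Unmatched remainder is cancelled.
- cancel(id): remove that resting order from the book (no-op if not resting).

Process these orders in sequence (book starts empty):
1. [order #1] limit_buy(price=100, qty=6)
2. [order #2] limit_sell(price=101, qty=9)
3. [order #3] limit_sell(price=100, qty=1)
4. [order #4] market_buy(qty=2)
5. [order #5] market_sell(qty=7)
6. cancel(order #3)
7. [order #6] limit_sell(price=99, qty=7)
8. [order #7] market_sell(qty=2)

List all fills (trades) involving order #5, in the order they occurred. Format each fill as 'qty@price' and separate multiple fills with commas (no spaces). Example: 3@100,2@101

Answer: 5@100

Derivation:
After op 1 [order #1] limit_buy(price=100, qty=6): fills=none; bids=[#1:6@100] asks=[-]
After op 2 [order #2] limit_sell(price=101, qty=9): fills=none; bids=[#1:6@100] asks=[#2:9@101]
After op 3 [order #3] limit_sell(price=100, qty=1): fills=#1x#3:1@100; bids=[#1:5@100] asks=[#2:9@101]
After op 4 [order #4] market_buy(qty=2): fills=#4x#2:2@101; bids=[#1:5@100] asks=[#2:7@101]
After op 5 [order #5] market_sell(qty=7): fills=#1x#5:5@100; bids=[-] asks=[#2:7@101]
After op 6 cancel(order #3): fills=none; bids=[-] asks=[#2:7@101]
After op 7 [order #6] limit_sell(price=99, qty=7): fills=none; bids=[-] asks=[#6:7@99 #2:7@101]
After op 8 [order #7] market_sell(qty=2): fills=none; bids=[-] asks=[#6:7@99 #2:7@101]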